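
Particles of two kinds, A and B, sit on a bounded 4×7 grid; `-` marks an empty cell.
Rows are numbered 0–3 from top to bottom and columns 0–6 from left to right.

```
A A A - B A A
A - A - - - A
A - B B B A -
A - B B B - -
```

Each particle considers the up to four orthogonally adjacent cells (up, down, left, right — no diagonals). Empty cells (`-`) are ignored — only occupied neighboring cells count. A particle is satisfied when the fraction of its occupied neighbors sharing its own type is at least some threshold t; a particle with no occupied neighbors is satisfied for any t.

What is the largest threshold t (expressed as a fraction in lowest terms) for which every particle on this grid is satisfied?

0/1

(0,0)A 2/2
(0,1)A 2/2
(0,2)A 2/2
(0,4)B 0/1
(0,5)A 1/2
(0,6)A 2/2
(1,0)A 2/2
(1,2)A 1/2
(1,6)A 1/1
(2,0)A 2/2
(2,2)B 2/3
(2,3)B 3/3
(2,4)B 2/3
(2,5)A 0/1
(3,0)A 1/1
(3,2)B 2/2
(3,3)B 3/3
(3,4)B 2/2
The smallest same-type fraction is 0/1 at (0,4), which reduces to 0/1. Any threshold above that leaves this particle unsatisfied.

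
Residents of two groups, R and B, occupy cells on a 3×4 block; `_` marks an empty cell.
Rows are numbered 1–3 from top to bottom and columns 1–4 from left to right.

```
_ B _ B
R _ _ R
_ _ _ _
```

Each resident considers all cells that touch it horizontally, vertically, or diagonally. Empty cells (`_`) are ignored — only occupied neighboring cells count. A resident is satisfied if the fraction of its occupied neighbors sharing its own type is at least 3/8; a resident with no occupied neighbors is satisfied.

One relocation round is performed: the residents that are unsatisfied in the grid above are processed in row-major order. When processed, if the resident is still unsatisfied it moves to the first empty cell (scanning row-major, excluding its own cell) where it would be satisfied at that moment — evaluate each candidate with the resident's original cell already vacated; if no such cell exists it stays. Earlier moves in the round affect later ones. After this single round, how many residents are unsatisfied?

Initially unsatisfied (in order): (1,2), (1,4), (2,1), (2,4).
  (1,2) → (1,3).
  (1,4): now satisfied by earlier moves; stays.
  (2,1): now satisfied by earlier moves; stays.
  (2,4) → (1,1).
Resulting grid:
R _ B B
R _ _ _
_ _ _ _
All satisfied now.

0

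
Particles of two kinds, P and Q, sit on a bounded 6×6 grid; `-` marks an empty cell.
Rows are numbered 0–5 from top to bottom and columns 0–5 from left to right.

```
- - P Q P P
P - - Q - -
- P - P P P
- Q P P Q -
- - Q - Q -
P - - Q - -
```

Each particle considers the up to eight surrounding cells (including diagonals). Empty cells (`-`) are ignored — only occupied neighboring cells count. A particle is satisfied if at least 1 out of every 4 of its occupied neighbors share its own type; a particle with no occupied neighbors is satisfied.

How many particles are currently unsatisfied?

(0,2)P 0/2 unhappy
(0,3)Q 1/3 ok
(0,4)P 1/3 ok
(0,5)P 1/1 ok
(1,0)P 1/1 ok
(1,3)Q 1/5 unhappy
(2,1)P 2/3 ok
(2,3)P 3/5 ok
(2,4)P 3/5 ok
(2,5)P 1/2 ok
(3,1)Q 1/3 ok
(3,2)P 3/5 ok
(3,3)P 3/6 ok
(3,4)Q 1/5 unhappy
(4,2)Q 2/4 ok
(4,4)Q 2/3 ok
(5,0)P 0/0 ok
(5,3)Q 2/2 ok
Unsatisfied: (0,2), (1,3), (3,4) — 3 in total.

3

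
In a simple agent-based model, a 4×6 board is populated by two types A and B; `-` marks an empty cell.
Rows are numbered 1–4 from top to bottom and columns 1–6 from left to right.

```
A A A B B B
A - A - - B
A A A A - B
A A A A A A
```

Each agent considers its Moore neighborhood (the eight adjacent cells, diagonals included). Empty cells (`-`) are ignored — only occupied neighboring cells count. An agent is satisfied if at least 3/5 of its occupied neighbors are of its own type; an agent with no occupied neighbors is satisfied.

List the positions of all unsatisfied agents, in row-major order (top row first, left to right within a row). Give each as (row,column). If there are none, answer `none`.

(1,1)A 2/2 satisfied
(1,2)A 4/4 satisfied
(1,3)A 2/3 satisfied
(1,4)B 1/3 not
(1,5)B 3/3 satisfied
(1,6)B 2/2 satisfied
(2,1)A 4/4 satisfied
(2,3)A 5/6 satisfied
(2,6)B 3/3 satisfied
(3,1)A 4/4 satisfied
(3,2)A 7/7 satisfied
(3,3)A 6/6 satisfied
(3,4)A 5/5 satisfied
(3,6)B 1/3 not
(4,1)A 3/3 satisfied
(4,2)A 5/5 satisfied
(4,3)A 5/5 satisfied
(4,4)A 4/4 satisfied
(4,5)A 3/4 satisfied
(4,6)A 1/2 not

(1,4), (3,6), (4,6)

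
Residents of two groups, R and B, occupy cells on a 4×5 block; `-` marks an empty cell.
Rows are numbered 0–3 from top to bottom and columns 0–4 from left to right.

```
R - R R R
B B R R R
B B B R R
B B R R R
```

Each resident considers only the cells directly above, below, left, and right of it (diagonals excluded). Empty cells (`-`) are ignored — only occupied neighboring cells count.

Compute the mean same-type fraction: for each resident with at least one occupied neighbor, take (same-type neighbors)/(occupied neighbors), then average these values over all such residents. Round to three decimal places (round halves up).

Row 0: (0,0)R 0/1 · (0,2)R 2/2 · (0,3)R 3/3 · (0,4)R 2/2
Row 1: (1,0)B 2/3 · (1,1)B 2/3 · (1,2)R 2/4 · (1,3)R 4/4 · (1,4)R 3/3
Row 2: (2,0)B 3/3 · (2,1)B 4/4 · (2,2)B 1/4 · (2,3)R 3/4 · (2,4)R 3/3
Row 3: (3,0)B 2/2 · (3,1)B 2/3 · (3,2)R 1/3 · (3,3)R 3/3 · (3,4)R 2/2
Sum over 19 residents: 0/1 + 2/2 + 3/3 + 2/2 + 2/3 + 2/3 + 2/4 + 4/4 + 3/3 + 3/3 + 4/4 + 1/4 + 3/4 + 3/3 + 2/2 + 2/3 + 1/3 + 3/3 + 2/2 = 89/6; mean = 89/6 ÷ 19 = 89/114 = 0.780701… → 0.781.

0.781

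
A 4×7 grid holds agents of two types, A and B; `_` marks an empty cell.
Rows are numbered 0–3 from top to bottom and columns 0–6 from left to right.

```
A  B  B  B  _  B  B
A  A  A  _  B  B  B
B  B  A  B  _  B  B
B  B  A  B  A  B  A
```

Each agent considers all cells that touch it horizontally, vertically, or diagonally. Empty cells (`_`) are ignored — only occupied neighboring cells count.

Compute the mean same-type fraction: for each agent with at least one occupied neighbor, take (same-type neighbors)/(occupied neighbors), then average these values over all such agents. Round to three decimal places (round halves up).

0.561

Row 0: (0,0)A 2/3 · (0,1)B 1/5 · (0,2)B 2/4 · (0,3)B 2/3 · (0,5)B 4/4 · (0,6)B 3/3
Row 1: (1,0)A 2/5 · (1,1)A 4/8 · (1,2)A 2/7 · (1,4)B 5/5 · (1,5)B 6/6 · (1,6)B 5/5
Row 2: (2,0)B 3/5 · (2,1)B 3/8 · (2,2)A 3/7 · (2,3)B 2/6 · (2,5)B 5/7 · (2,6)B 4/5
Row 3: (3,0)B 3/3 · (3,1)B 3/5 · (3,2)A 1/5 · (3,3)B 1/4 · (3,4)A 0/4 · (3,5)B 2/4 · (3,6)A 0/3
Sum over 25 agents: 2/3 + 1/5 + 2/4 + 2/3 + 4/4 + 3/3 + 2/5 + 4/8 + 2/7 + 5/5 + 6/6 + 5/5 + 3/5 + 3/8 + 3/7 + 2/6 + 5/7 + 4/5 + 3/3 + 3/5 + 1/5 + 1/4 + 0/4 + 2/4 + 0/3 = 11777/840; mean = 11777/840 ÷ 25 = 11777/21000 = 0.560809… → 0.561.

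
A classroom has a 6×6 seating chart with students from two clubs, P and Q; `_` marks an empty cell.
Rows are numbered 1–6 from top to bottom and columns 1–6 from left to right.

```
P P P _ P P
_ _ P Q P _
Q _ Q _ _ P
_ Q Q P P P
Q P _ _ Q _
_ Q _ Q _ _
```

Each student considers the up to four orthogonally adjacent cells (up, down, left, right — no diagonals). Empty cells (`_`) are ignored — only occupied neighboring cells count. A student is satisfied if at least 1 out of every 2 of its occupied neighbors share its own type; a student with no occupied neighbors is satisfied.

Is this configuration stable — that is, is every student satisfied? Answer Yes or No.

No

(1,1)P 1/1 satisfied
(1,2)P 2/2 satisfied
(1,3)P 2/2 satisfied
(1,5)P 2/2 satisfied
(1,6)P 1/1 satisfied
(2,3)P 1/3 not
(2,4)Q 0/2 not
(2,5)P 1/2 satisfied
(3,1)Q 0/0 satisfied
(3,3)Q 1/2 satisfied
(3,6)P 1/1 satisfied
(4,2)Q 1/2 satisfied
(4,3)Q 2/3 satisfied
(4,4)P 1/2 satisfied
(4,5)P 2/3 satisfied
(4,6)P 2/2 satisfied
(5,1)Q 0/1 not
(5,2)P 0/3 not
(5,5)Q 0/1 not
(6,2)Q 0/1 not
(6,4)Q 0/0 satisfied
For instance (2,3) has only 1/3 same-type neighbors, below 1/2.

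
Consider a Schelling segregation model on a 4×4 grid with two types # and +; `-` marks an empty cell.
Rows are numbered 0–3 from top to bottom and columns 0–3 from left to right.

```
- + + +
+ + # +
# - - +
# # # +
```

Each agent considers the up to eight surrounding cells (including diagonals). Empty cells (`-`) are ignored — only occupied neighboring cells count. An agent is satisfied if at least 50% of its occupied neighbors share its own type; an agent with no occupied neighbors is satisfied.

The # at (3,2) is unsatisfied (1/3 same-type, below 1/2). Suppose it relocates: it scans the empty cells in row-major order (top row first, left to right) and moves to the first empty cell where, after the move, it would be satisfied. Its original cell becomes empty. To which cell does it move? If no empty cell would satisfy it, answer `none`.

Vacating (3,2). Empty cells in order:
  (0,0): 0/3 same-type → still unsatisfied.
  (2,1): 4/6 same-type → satisfied — stop here.

(2,1)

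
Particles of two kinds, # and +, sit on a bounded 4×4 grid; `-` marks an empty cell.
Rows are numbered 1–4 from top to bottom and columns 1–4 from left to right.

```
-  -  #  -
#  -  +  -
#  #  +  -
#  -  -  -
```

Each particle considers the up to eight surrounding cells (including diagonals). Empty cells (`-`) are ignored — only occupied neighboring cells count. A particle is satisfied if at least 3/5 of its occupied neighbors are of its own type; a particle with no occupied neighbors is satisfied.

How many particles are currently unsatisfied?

Row 1: (1,3)# 0/1 ✗
Row 2: (2,1)# 2/2 ✓ · (2,3)+ 1/3 ✗
Row 3: (3,1)# 3/3 ✓ · (3,2)# 3/5 ✓ · (3,3)+ 1/2 ✗
Row 4: (4,1)# 2/2 ✓
Unsatisfied: (1,3), (2,3), (3,3) — 3 in total.

3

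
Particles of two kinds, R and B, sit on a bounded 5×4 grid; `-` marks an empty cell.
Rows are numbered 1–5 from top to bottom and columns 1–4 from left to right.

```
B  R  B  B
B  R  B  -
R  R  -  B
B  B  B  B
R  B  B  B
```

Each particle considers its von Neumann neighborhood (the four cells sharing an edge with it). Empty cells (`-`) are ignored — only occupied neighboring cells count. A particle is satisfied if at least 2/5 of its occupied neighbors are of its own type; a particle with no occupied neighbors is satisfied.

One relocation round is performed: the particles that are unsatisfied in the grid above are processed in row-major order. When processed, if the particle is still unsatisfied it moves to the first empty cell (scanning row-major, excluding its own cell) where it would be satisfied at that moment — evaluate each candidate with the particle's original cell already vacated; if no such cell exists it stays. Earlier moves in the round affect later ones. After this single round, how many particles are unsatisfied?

Initially unsatisfied (in order): (1,2), (2,1), (3,1), (4,1), (5,1).
  (1,2): no empty cell satisfies it; stays.
  (2,1) → (2,4).
  (3,1): now satisfied by earlier moves; stays.
  (4,1) → (3,3).
  (5,1) → (2,1).
Resulting grid:
B R B B
R R B B
R R B B
- B B B
- B B B
Unsatisfied now: (1,1), (1,2).

2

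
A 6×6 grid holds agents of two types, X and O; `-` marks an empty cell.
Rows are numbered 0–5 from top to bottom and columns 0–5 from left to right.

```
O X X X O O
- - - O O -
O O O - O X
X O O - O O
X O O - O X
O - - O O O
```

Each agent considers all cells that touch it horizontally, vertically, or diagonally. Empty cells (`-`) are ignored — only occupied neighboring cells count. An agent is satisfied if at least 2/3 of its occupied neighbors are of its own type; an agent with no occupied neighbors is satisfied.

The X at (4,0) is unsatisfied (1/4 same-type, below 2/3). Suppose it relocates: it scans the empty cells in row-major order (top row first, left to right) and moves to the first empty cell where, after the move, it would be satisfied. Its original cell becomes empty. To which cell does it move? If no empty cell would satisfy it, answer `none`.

Vacating (4,0). Empty cells in order:
  (1,0): 1/4 same-type → still unsatisfied.
  (1,1): 2/6 same-type → still unsatisfied.
  (1,2): 3/6 same-type → still unsatisfied.
  (1,5): 1/5 same-type → still unsatisfied.
  (2,3): 0/6 same-type → still unsatisfied.
  (3,3): 0/6 same-type → still unsatisfied.
  (4,3): 0/6 same-type → still unsatisfied.
  (5,1): 0/3 same-type → still unsatisfied.
  (5,2): 0/3 same-type → still unsatisfied.

none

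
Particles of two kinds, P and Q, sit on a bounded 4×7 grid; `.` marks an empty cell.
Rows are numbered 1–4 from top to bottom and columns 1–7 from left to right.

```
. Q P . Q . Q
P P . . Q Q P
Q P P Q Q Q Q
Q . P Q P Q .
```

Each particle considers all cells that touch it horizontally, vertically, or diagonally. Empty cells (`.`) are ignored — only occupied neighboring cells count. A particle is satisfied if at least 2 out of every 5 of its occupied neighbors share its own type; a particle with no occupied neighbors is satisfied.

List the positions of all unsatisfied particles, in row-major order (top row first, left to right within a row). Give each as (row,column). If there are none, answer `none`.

Row 1: (1,2)Q 0/3 not · (1,3)P 1/2 satisfied · (1,5)Q 2/2 satisfied · (1,7)Q 1/2 satisfied
Row 2: (2,1)P 2/4 satisfied · (2,2)P 4/6 satisfied · (2,5)Q 5/5 satisfied · (2,6)Q 6/7 satisfied · (2,7)P 0/4 not
Row 3: (3,1)Q 1/4 not · (3,2)P 4/6 satisfied · (3,3)P 3/5 satisfied · (3,4)Q 3/6 satisfied · (3,5)Q 6/7 satisfied · (3,6)Q 5/7 satisfied · (3,7)Q 3/4 satisfied
Row 4: (4,1)Q 1/2 satisfied · (4,3)P 2/4 satisfied · (4,4)Q 2/5 satisfied · (4,5)P 0/5 not · (4,6)Q 3/4 satisfied

(1,2), (2,7), (3,1), (4,5)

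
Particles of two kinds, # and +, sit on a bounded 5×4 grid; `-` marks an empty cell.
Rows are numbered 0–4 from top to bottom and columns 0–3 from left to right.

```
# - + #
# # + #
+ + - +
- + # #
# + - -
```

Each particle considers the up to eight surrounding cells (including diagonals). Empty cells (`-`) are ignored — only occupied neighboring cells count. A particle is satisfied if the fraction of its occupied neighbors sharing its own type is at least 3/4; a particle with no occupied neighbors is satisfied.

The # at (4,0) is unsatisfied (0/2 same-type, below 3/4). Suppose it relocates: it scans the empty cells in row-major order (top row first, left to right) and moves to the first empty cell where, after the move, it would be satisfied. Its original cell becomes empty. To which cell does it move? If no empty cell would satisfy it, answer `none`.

(4,3)

Vacating (4,0). Empty cells in order:
  (0,1): 3/5 same-type → still unsatisfied.
  (2,2): 4/8 same-type → still unsatisfied.
  (3,0): 0/4 same-type → still unsatisfied.
  (4,2): 2/4 same-type → still unsatisfied.
  (4,3): 2/2 same-type → satisfied — stop here.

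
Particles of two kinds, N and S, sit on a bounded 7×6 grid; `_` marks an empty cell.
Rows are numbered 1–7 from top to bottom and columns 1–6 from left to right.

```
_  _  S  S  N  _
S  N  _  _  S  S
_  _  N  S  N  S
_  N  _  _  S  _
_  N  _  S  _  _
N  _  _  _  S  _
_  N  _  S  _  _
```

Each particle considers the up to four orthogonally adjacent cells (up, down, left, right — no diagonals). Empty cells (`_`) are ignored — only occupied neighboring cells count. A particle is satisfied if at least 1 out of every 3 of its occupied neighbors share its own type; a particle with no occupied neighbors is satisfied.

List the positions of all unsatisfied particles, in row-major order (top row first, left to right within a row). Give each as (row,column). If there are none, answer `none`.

(1,5), (2,1), (2,2), (3,3), (3,4), (3,5), (4,5)

Row 1: (1,3)S 1/1 ✓ · (1,4)S 1/2 ✓ · (1,5)N 0/2 ✗
Row 2: (2,1)S 0/1 ✗ · (2,2)N 0/1 ✗ · (2,5)S 1/3 ✓ · (2,6)S 2/2 ✓
Row 3: (3,3)N 0/1 ✗ · (3,4)S 0/2 ✗ · (3,5)N 0/4 ✗ · (3,6)S 1/2 ✓
Row 4: (4,2)N 1/1 ✓ · (4,5)S 0/1 ✗
Row 5: (5,2)N 1/1 ✓ · (5,4)S 0/0 ✓
Row 6: (6,1)N 0/0 ✓ · (6,5)S 0/0 ✓
Row 7: (7,2)N 0/0 ✓ · (7,4)S 0/0 ✓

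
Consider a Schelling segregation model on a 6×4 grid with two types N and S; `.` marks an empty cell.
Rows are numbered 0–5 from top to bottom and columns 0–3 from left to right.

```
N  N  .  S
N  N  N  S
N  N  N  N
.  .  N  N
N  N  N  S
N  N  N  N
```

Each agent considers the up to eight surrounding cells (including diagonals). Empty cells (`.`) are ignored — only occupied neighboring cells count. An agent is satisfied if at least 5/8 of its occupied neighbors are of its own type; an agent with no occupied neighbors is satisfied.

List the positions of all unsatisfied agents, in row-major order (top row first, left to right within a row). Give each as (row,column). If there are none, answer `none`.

(0,3), (1,3), (4,3)

(0,0)N 3/3 ✓
(0,1)N 4/4 ✓
(0,3)S 1/2 ✗
(1,0)N 5/5 ✓
(1,1)N 7/7 ✓
(1,2)N 5/7 ✓
(1,3)S 1/4 ✗
(2,0)N 3/3 ✓
(2,1)N 6/6 ✓
(2,2)N 6/7 ✓
(2,3)N 4/5 ✓
(3,2)N 6/7 ✓
(3,3)N 4/5 ✓
(4,0)N 3/3 ✓
(4,1)N 6/6 ✓
(4,2)N 6/7 ✓
(4,3)S 0/5 ✗
(5,0)N 3/3 ✓
(5,1)N 5/5 ✓
(5,2)N 4/5 ✓
(5,3)N 2/3 ✓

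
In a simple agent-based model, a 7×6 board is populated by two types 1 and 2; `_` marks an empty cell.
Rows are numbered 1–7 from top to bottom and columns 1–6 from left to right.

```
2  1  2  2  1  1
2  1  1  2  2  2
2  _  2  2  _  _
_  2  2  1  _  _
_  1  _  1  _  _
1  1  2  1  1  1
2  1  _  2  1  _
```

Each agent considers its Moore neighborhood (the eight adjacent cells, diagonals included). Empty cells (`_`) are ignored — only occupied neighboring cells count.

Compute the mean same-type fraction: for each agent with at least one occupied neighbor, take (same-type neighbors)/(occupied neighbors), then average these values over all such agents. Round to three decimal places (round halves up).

Row 1: (1,1)2 1/3 · (1,2)1 2/5 · (1,3)2 2/5 · (1,4)2 3/5 · (1,5)1 1/5 · (1,6)1 1/3
Row 2: (2,1)2 2/4 · (2,2)1 2/7 · (2,3)1 2/7 · (2,4)2 5/7 · (2,5)2 4/6 · (2,6)2 1/3
Row 3: (3,1)2 2/3 · (3,3)2 4/7 · (3,4)2 4/6
Row 4: (4,2)2 3/4 · (4,3)2 3/6 · (4,4)1 1/4
Row 5: (5,2)1 2/5 · (5,4)1 3/5
Row 6: (6,1)1 3/4 · (6,2)1 3/5 · (6,3)2 1/6 · (6,4)1 3/5 · (6,5)1 4/5 · (6,6)1 2/2
Row 7: (7,1)2 0/3 · (7,2)1 2/4 · (7,4)2 1/4 · (7,5)1 3/4
Sum over 30 agents: 1/3 + 2/5 + 2/5 + 3/5 + 1/5 + 1/3 + 2/4 + 2/7 + 2/7 + 5/7 + 4/6 + 1/3 + 2/3 + 4/7 + 4/6 + 3/4 + 3/6 + 1/4 + 2/5 + 3/5 + 3/4 + 3/5 + 1/6 + 3/5 + 4/5 + 2/2 + 0/3 + 2/4 + 1/4 + 3/4 = 6247/420; mean = 6247/420 ÷ 30 = 6247/12600 = 0.495793… → 0.496.

0.496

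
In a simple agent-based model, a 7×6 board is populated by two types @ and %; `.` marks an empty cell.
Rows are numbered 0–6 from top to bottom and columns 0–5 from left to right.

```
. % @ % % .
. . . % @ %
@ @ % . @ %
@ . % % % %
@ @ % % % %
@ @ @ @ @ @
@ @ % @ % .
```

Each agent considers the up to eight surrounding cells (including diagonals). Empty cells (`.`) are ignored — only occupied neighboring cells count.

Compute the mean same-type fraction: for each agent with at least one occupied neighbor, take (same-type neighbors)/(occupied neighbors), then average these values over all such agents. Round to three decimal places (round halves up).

0.571

(0,1)% 0/1
(0,2)@ 0/3
(0,3)% 2/4
(0,4)% 3/4
(1,3)% 3/6
(1,4)@ 1/6
(1,5)% 2/4
(2,0)@ 2/2
(2,1)@ 2/4
(2,2)% 3/4
(2,4)@ 1/7
(2,5)% 3/5
(3,0)@ 4/4
(3,2)% 4/6
(3,3)% 6/7
(3,4)% 6/7
(3,5)% 4/5
(4,0)@ 4/4
(4,1)@ 5/7
(4,2)% 3/7
(4,3)% 5/8
(4,4)% 5/8
(4,5)% 3/5
(5,0)@ 5/5
(5,1)@ 6/8
(5,2)@ 5/8
(5,3)@ 3/8
(5,4)@ 3/7
(5,5)@ 1/4
(6,0)@ 3/3
(6,1)@ 4/5
(6,2)% 0/5
(6,3)@ 3/5
(6,4)% 0/4
Sum over 34 agents: 0/1 + 0/3 + 2/4 + 3/4 + 3/6 + 1/6 + 2/4 + 2/2 + 2/4 + 3/4 + 1/7 + 3/5 + 4/4 + 4/6 + 6/7 + 6/7 + 4/5 + 4/4 + 5/7 + 3/7 + 5/8 + 5/8 + 3/5 + 5/5 + 6/8 + 5/8 + 3/8 + 3/7 + 1/4 + 3/3 + 4/5 + 0/5 + 3/5 + 0/4 = 8153/420; mean = 8153/420 ÷ 34 = 8153/14280 = 0.570938… → 0.571.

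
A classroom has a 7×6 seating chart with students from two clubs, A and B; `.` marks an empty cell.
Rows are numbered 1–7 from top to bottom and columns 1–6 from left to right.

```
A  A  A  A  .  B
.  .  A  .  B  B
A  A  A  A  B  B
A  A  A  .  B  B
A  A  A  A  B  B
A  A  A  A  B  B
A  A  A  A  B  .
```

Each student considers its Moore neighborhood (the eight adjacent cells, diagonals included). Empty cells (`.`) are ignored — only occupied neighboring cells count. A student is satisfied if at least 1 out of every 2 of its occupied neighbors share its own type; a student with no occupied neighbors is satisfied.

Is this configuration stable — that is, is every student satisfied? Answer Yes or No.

Row 1: (1,1)A 1/1 ok · (1,2)A 3/3 ok · (1,3)A 3/3 ok · (1,4)A 2/3 ok · (1,6)B 2/2 ok
Row 2: (2,3)A 6/6 ok · (2,5)B 4/6 ok · (2,6)B 4/4 ok
Row 3: (3,1)A 3/3 ok · (3,2)A 6/6 ok · (3,3)A 5/5 ok · (3,4)A 3/6 ok · (3,5)B 5/6 ok · (3,6)B 5/5 ok
Row 4: (4,1)A 5/5 ok · (4,2)A 8/8 ok · (4,3)A 7/7 ok · (4,5)B 5/7 ok · (4,6)B 5/5 ok
Row 5: (5,1)A 5/5 ok · (5,2)A 8/8 ok · (5,3)A 7/7 ok · (5,4)A 4/7 ok · (5,5)B 5/7 ok · (5,6)B 5/5 ok
Row 6: (6,1)A 5/5 ok · (6,2)A 8/8 ok · (6,3)A 8/8 ok · (6,4)A 5/8 ok · (6,5)B 4/7 ok · (6,6)B 4/4 ok
Row 7: (7,1)A 3/3 ok · (7,2)A 5/5 ok · (7,3)A 5/5 ok · (7,4)A 3/5 ok · (7,5)B 2/4 ok
All meet the threshold, so the configuration is stable.

Yes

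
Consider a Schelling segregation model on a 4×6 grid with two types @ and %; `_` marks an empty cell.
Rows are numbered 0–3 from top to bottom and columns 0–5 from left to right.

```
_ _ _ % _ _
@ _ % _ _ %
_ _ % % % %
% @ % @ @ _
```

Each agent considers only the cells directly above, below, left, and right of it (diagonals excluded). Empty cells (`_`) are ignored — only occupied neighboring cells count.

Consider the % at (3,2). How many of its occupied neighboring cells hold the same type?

1

Occupied neighbors of (3,2): (2,2)=%, (3,1)=@, (3,3)=@.
Same type (%): 1 of 3.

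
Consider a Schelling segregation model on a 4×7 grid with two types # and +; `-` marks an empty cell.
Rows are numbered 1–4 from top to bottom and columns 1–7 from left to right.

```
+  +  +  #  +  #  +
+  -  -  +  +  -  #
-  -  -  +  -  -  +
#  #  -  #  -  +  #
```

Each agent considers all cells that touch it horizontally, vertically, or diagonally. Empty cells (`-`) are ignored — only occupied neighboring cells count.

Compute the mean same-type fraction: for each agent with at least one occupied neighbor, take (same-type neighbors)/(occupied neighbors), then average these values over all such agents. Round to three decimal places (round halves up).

(1,1)+ 2/2
(1,2)+ 3/3
(1,3)+ 2/3
(1,4)# 0/4
(1,5)+ 2/4
(1,6)# 1/4
(1,7)+ 0/2
(2,1)+ 2/2
(2,4)+ 4/5
(2,5)+ 3/5
(2,7)# 1/3
(3,4)+ 2/3
(3,7)+ 1/3
(4,1)# 1/1
(4,2)# 1/1
(4,4)# 0/1
(4,6)+ 1/2
(4,7)# 0/2
Sum over 18 agents: 2/2 + 3/3 + 2/3 + 0/4 + 2/4 + 1/4 + 0/2 + 2/2 + 4/5 + 3/5 + 1/3 + 2/3 + 1/3 + 1/1 + 1/1 + 0/1 + 1/2 + 0/2 = 193/20; mean = 193/20 ÷ 18 = 193/360 = 0.536111… → 0.536.

0.536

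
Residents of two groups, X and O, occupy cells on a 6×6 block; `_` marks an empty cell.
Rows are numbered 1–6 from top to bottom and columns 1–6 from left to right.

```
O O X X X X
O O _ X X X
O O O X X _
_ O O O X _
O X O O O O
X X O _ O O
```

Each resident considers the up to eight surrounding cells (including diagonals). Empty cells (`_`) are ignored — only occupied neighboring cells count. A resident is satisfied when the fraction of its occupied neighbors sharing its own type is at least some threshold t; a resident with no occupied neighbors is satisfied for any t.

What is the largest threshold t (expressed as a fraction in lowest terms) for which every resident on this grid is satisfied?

Row 1: (1,1)O 3/3 · (1,2)O 3/4 · (1,3)X 2/4 · (1,4)X 4/4 · (1,5)X 5/5 · (1,6)X 3/3
Row 2: (2,1)O 5/5 · (2,2)O 6/7 · (2,4)X 6/7 · (2,5)X 7/7 · (2,6)X 4/4
Row 3: (3,1)O 4/4 · (3,2)O 6/6 · (3,3)O 5/7 · (3,4)X 4/7 · (3,5)X 5/6
Row 4: (4,2)O 6/7 · (4,3)O 6/8 · (4,4)O 5/8 · (4,5)X 2/6
Row 5: (5,1)O 1/4 · (5,2)X 2/7 · (5,3)O 5/7 · (5,4)O 6/7 · (5,5)O 5/6 · (5,6)O 3/4
Row 6: (6,1)X 2/3 · (6,2)X 2/5 · (6,3)O 2/4 · (6,5)O 4/4 · (6,6)O 3/3
The smallest same-type fraction is 1/4 at (5,1), which reduces to 1/4. Any threshold above that leaves this resident unsatisfied.

1/4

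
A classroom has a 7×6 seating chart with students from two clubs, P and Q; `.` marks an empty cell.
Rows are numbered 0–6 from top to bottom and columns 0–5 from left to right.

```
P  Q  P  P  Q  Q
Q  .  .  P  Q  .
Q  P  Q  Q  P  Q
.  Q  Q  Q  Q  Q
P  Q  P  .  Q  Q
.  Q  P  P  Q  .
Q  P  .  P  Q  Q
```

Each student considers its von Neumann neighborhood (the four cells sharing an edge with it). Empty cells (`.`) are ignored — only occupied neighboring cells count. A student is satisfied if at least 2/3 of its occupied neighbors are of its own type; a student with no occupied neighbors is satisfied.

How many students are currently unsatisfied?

(0,0)P 0/2 ✗
(0,1)Q 0/2 ✗
(0,2)P 1/2 ✗
(0,3)P 2/3 ✓
(0,4)Q 2/3 ✓
(0,5)Q 1/1 ✓
(1,0)Q 1/2 ✗
(1,3)P 1/3 ✗
(1,4)Q 1/3 ✗
(2,0)Q 1/2 ✗
(2,1)P 0/3 ✗
(2,2)Q 2/3 ✓
(2,3)Q 2/4 ✗
(2,4)P 0/4 ✗
(2,5)Q 1/2 ✗
(3,1)Q 2/3 ✓
(3,2)Q 3/4 ✓
(3,3)Q 3/3 ✓
(3,4)Q 3/4 ✓
(3,5)Q 3/3 ✓
(4,0)P 0/1 ✗
(4,1)Q 2/4 ✗
(4,2)P 1/3 ✗
(4,4)Q 3/3 ✓
(4,5)Q 2/2 ✓
(5,1)Q 1/3 ✗
(5,2)P 2/3 ✓
(5,3)P 2/3 ✓
(5,4)Q 2/3 ✓
(6,0)Q 0/1 ✗
(6,1)P 0/2 ✗
(6,3)P 1/2 ✗
(6,4)Q 2/3 ✓
(6,5)Q 1/1 ✓
Unsatisfied: (0,0), (0,1), (0,2), (1,0), (1,3), (1,4), (2,0), (2,1), (2,3), (2,4), (2,5), (4,0), (4,1), (4,2), (5,1), (6,0), (6,1), (6,3) — 18 in total.

18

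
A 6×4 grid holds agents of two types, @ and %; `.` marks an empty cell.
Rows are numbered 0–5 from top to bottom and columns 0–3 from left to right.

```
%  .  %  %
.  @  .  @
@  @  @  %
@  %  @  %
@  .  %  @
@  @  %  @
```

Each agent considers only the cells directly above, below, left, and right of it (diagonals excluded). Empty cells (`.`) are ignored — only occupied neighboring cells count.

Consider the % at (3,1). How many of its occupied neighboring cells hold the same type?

0

Occupied neighbors of (3,1): (2,1)=@, (3,0)=@, (3,2)=@.
Same type (%): 0 of 3.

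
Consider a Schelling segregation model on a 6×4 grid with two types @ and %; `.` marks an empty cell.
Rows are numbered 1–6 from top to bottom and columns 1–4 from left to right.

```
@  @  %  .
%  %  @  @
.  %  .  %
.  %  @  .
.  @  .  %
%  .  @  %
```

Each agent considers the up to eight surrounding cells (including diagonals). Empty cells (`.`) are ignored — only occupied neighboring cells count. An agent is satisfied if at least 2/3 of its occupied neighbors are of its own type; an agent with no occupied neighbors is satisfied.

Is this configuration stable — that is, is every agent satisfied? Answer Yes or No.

No

(1,1)@ 1/3 unhappy
(1,2)@ 2/5 unhappy
(1,3)% 1/4 unhappy
(2,1)% 2/4 unhappy
(2,2)% 3/6 unhappy
(2,3)@ 2/6 unhappy
(2,4)@ 1/3 unhappy
(3,2)% 3/5 unhappy
(3,4)% 0/3 unhappy
(4,2)% 1/3 unhappy
(4,3)@ 1/5 unhappy
(5,2)@ 2/4 unhappy
(5,4)% 1/3 unhappy
(6,1)% 0/1 unhappy
(6,3)@ 1/3 unhappy
(6,4)% 1/2 unhappy
For instance (1,1) has only 1/3 same-type neighbors, below 2/3.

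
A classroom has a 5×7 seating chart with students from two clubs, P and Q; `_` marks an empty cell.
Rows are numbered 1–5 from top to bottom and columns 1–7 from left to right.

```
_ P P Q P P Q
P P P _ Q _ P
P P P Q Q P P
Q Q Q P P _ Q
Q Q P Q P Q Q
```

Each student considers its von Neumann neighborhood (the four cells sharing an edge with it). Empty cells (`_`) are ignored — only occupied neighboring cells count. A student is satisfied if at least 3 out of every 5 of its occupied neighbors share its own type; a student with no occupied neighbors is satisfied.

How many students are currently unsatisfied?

(1,2)P 2/2 ok
(1,3)P 2/3 ok
(1,4)Q 0/2 unhappy
(1,5)P 1/3 unhappy
(1,6)P 1/2 unhappy
(1,7)Q 0/2 unhappy
(2,1)P 2/2 ok
(2,2)P 4/4 ok
(2,3)P 3/3 ok
(2,5)Q 1/2 unhappy
(2,7)P 1/2 unhappy
(3,1)P 2/3 ok
(3,2)P 3/4 ok
(3,3)P 2/4 unhappy
(3,4)Q 1/3 unhappy
(3,5)Q 2/4 unhappy
(3,6)P 1/2 unhappy
(3,7)P 2/3 ok
(4,1)Q 2/3 ok
(4,2)Q 3/4 ok
(4,3)Q 1/4 unhappy
(4,4)P 1/4 unhappy
(4,5)P 2/3 ok
(4,7)Q 1/2 unhappy
(5,1)Q 2/2 ok
(5,2)Q 2/3 ok
(5,3)P 0/3 unhappy
(5,4)Q 0/3 unhappy
(5,5)P 1/3 unhappy
(5,6)Q 1/2 unhappy
(5,7)Q 2/2 ok
Unsatisfied: (1,4), (1,5), (1,6), (1,7), (2,5), (2,7), (3,3), (3,4), (3,5), (3,6), (4,3), (4,4), (4,7), (5,3), (5,4), (5,5), (5,6) — 17 in total.

17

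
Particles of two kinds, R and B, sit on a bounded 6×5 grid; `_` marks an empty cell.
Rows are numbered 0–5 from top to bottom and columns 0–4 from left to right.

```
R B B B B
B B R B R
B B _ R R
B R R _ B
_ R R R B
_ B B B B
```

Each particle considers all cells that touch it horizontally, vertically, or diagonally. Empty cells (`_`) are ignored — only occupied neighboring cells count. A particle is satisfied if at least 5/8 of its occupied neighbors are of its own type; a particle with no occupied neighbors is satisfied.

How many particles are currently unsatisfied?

(0,0)R 0/3 not
(0,1)B 3/5 not
(0,2)B 4/5 satisfied
(0,3)B 3/5 not
(0,4)B 2/3 satisfied
(1,0)B 4/5 satisfied
(1,1)B 5/7 satisfied
(1,2)R 1/7 not
(1,3)B 3/7 not
(1,4)R 2/5 not
(2,0)B 4/5 satisfied
(2,1)B 4/7 not
(2,3)R 4/6 satisfied
(2,4)R 2/4 not
(3,0)B 2/4 not
(3,1)R 3/6 not
(3,2)R 5/6 satisfied
(3,4)B 1/4 not
(4,1)R 3/6 not
(4,2)R 4/7 not
(4,3)R 2/7 not
(4,4)B 3/4 satisfied
(5,1)B 1/3 not
(5,2)B 2/5 not
(5,3)B 3/5 not
(5,4)B 2/3 satisfied
Unsatisfied: (0,0), (0,1), (0,3), (1,2), (1,3), (1,4), (2,1), (2,4), (3,0), (3,1), (3,4), (4,1), (4,2), (4,3), (5,1), (5,2), (5,3) — 17 in total.

17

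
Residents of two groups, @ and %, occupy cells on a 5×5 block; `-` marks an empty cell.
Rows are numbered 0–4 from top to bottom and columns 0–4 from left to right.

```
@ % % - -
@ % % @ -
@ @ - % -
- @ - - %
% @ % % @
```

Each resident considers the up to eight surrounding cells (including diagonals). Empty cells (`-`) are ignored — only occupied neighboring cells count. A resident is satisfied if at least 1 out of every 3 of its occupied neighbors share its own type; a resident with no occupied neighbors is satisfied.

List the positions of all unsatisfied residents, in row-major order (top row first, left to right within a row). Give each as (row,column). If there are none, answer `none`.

(1,3), (4,0), (4,4)

Row 0: (0,0)@ 1/3 satisfied · (0,1)% 3/5 satisfied · (0,2)% 3/4 satisfied
Row 1: (1,0)@ 3/5 satisfied · (1,1)% 3/7 satisfied · (1,2)% 4/6 satisfied · (1,3)@ 0/3 not
Row 2: (2,0)@ 3/4 satisfied · (2,1)@ 3/5 satisfied · (2,3)% 2/3 satisfied
Row 3: (3,1)@ 3/5 satisfied · (3,4)% 2/3 satisfied
Row 4: (4,0)% 0/2 not · (4,1)@ 1/3 satisfied · (4,2)% 1/3 satisfied · (4,3)% 2/3 satisfied · (4,4)@ 0/2 not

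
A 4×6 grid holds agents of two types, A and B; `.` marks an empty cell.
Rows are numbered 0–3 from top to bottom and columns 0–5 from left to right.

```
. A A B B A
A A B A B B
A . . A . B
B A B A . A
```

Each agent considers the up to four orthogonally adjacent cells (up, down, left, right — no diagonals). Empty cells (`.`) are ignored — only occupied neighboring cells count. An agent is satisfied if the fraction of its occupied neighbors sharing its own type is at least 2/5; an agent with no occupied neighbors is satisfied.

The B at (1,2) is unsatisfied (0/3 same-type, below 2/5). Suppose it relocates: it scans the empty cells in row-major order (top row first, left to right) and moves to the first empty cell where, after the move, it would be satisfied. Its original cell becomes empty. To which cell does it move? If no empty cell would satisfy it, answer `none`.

Vacating (1,2). Empty cells in order:
  (0,0): 0/2 same-type → still unsatisfied.
  (2,1): 0/3 same-type → still unsatisfied.
  (2,2): 1/2 same-type → satisfied — stop here.

(2,2)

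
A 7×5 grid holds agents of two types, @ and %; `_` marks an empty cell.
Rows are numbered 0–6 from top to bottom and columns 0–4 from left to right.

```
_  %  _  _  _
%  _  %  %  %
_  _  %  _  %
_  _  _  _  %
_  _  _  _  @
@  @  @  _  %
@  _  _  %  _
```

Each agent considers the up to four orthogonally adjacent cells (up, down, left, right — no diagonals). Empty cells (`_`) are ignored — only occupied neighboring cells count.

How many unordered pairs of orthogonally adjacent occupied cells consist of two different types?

2

Scan each occupied cell's neighbors to the right and below so each pair is counted once.
From row 1: 0 unlike of 4 pairs (running 0/4).
From row 2: 0 unlike of 1 pairs (running 0/5).
From row 3: 1 unlike of 1 pairs (running 1/6).
From row 4: 1 unlike of 1 pairs (running 2/7).
From row 5: 0 unlike of 3 pairs (running 2/10).
Total adjacent occupied pairs: 10; unlike-type pairs: 2.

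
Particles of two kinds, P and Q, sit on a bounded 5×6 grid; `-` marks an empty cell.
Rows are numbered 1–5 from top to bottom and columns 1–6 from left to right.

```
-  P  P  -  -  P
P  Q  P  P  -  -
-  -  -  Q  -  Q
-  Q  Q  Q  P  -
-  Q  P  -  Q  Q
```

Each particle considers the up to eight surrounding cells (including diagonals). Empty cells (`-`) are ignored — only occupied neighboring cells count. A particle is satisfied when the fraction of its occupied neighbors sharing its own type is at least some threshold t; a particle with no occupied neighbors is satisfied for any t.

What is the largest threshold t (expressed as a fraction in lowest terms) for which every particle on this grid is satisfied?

Row 1: (1,2)P 3/4 · (1,3)P 3/4 · (1,6)P — no occupied neighbors
Row 2: (2,1)P 1/2 · (2,2)Q 0/4 · (2,3)P 3/5 · (2,4)P 2/3
Row 3: (3,4)Q 2/5 · (3,6)Q 0/1
Row 4: (4,2)Q 2/3 · (4,3)Q 4/5 · (4,4)Q 3/5 · (4,5)P 0/5
Row 5: (5,2)Q 2/3 · (5,3)P 0/4 · (5,5)Q 2/3 · (5,6)Q 1/2
The smallest same-type fraction is 0/4 at (2,2), which reduces to 0/1. Any threshold above that leaves this particle unsatisfied.

0/1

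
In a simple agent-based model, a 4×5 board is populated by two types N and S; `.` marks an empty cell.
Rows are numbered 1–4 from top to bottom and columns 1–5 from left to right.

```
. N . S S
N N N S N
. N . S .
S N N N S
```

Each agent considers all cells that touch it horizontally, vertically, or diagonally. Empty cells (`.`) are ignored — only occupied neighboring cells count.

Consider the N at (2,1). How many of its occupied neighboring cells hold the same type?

Occupied neighbors of (2,1): (1,2)=N, (2,2)=N, (3,2)=N.
Same type (N): 3 of 3.

3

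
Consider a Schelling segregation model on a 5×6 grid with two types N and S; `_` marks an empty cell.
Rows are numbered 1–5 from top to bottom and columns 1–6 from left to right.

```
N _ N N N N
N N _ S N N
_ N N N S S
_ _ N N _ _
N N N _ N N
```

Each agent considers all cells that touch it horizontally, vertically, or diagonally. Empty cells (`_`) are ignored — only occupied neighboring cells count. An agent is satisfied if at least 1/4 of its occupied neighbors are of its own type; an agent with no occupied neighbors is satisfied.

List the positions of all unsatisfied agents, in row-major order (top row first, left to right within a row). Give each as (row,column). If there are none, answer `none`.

Row 1: (1,1)N 2/2 ✓ · (1,3)N 2/3 ✓ · (1,4)N 3/4 ✓ · (1,5)N 4/5 ✓ · (1,6)N 3/3 ✓
Row 2: (2,1)N 3/3 ✓ · (2,2)N 5/5 ✓ · (2,4)S 1/7 ✗ · (2,5)N 5/8 ✓ · (2,6)N 3/5 ✓
Row 3: (3,2)N 4/4 ✓ · (3,3)N 5/6 ✓ · (3,4)N 4/6 ✓ · (3,5)S 2/6 ✓ · (3,6)S 1/3 ✓
Row 4: (4,3)N 6/6 ✓ · (4,4)N 5/6 ✓
Row 5: (5,1)N 1/1 ✓ · (5,2)N 3/3 ✓ · (5,3)N 3/3 ✓ · (5,5)N 2/2 ✓ · (5,6)N 1/1 ✓

(2,4)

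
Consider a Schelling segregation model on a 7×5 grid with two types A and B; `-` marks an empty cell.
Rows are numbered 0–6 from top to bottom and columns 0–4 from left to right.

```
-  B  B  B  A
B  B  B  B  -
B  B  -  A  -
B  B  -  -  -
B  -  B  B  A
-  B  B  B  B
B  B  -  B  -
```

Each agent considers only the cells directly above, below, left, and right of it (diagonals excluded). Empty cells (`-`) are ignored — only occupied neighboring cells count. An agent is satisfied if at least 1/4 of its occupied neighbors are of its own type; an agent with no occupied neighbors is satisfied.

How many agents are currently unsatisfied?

Row 0: (0,1)B 2/2 satisfied · (0,2)B 3/3 satisfied · (0,3)B 2/3 satisfied · (0,4)A 0/1 not
Row 1: (1,0)B 2/2 satisfied · (1,1)B 4/4 satisfied · (1,2)B 3/3 satisfied · (1,3)B 2/3 satisfied
Row 2: (2,0)B 3/3 satisfied · (2,1)B 3/3 satisfied · (2,3)A 0/1 not
Row 3: (3,0)B 3/3 satisfied · (3,1)B 2/2 satisfied
Row 4: (4,0)B 1/1 satisfied · (4,2)B 2/2 satisfied · (4,3)B 2/3 satisfied · (4,4)A 0/2 not
Row 5: (5,1)B 2/2 satisfied · (5,2)B 3/3 satisfied · (5,3)B 4/4 satisfied · (5,4)B 1/2 satisfied
Row 6: (6,0)B 1/1 satisfied · (6,1)B 2/2 satisfied · (6,3)B 1/1 satisfied
Unsatisfied: (0,4), (2,3), (4,4) — 3 in total.

3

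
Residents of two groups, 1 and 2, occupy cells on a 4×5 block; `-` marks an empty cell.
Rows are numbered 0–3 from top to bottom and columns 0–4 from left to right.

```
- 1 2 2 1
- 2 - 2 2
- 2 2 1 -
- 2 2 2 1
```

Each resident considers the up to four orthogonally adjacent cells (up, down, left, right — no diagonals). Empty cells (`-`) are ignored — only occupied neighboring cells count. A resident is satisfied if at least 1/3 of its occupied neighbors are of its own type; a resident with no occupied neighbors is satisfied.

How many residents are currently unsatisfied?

Row 0: (0,1)1 0/2 ✗ · (0,2)2 1/2 ✓ · (0,3)2 2/3 ✓ · (0,4)1 0/2 ✗
Row 1: (1,1)2 1/2 ✓ · (1,3)2 2/3 ✓ · (1,4)2 1/2 ✓
Row 2: (2,1)2 3/3 ✓ · (2,2)2 2/3 ✓ · (2,3)1 0/3 ✗
Row 3: (3,1)2 2/2 ✓ · (3,2)2 3/3 ✓ · (3,3)2 1/3 ✓ · (3,4)1 0/1 ✗
Unsatisfied: (0,1), (0,4), (2,3), (3,4) — 4 in total.

4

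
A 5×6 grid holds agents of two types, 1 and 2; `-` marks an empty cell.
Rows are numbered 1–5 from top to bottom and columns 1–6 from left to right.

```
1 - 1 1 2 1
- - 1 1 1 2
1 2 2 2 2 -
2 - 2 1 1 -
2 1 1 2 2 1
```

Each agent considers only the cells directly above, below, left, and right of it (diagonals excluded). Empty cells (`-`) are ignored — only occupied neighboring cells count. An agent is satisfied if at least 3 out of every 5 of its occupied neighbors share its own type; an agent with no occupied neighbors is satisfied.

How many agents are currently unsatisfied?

18

Row 1: (1,1)1 0/0 ok · (1,3)1 2/2 ok · (1,4)1 2/3 ok · (1,5)2 0/3 unhappy · (1,6)1 0/2 unhappy
Row 2: (2,3)1 2/3 ok · (2,4)1 3/4 ok · (2,5)1 1/4 unhappy · (2,6)2 0/2 unhappy
Row 3: (3,1)1 0/2 unhappy · (3,2)2 1/2 unhappy · (3,3)2 3/4 ok · (3,4)2 2/4 unhappy · (3,5)2 1/3 unhappy
Row 4: (4,1)2 1/2 unhappy · (4,3)2 1/3 unhappy · (4,4)1 1/4 unhappy · (4,5)1 1/3 unhappy
Row 5: (5,1)2 1/2 unhappy · (5,2)1 1/2 unhappy · (5,3)1 1/3 unhappy · (5,4)2 1/3 unhappy · (5,5)2 1/3 unhappy · (5,6)1 0/1 unhappy
Unsatisfied: (1,5), (1,6), (2,5), (2,6), (3,1), (3,2), (3,4), (3,5), (4,1), (4,3), (4,4), (4,5), (5,1), (5,2), (5,3), (5,4), (5,5), (5,6) — 18 in total.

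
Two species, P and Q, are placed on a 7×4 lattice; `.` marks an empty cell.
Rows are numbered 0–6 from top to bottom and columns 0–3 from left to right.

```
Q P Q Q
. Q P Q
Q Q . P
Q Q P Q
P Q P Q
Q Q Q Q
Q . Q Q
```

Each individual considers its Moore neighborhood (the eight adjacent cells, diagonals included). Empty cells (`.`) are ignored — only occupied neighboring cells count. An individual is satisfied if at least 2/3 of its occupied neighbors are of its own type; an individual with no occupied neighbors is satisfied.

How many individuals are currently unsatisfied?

13

(0,0)Q 1/2 ✗
(0,1)P 1/4 ✗
(0,2)Q 3/5 ✗
(0,3)Q 2/3 ✓
(1,1)Q 4/6 ✓
(1,2)P 2/7 ✗
(1,3)Q 2/4 ✗
(2,0)Q 4/4 ✓
(2,1)Q 4/6 ✓
(2,3)P 2/4 ✗
(3,0)Q 4/5 ✓
(3,1)Q 4/7 ✗
(3,2)P 2/7 ✗
(3,3)Q 1/4 ✗
(4,0)P 0/5 ✗
(4,1)Q 5/8 ✗
(4,2)P 1/8 ✗
(4,3)Q 3/5 ✗
(5,0)Q 3/4 ✓
(5,1)Q 5/7 ✓
(5,2)Q 6/7 ✓
(5,3)Q 4/5 ✓
(6,0)Q 2/2 ✓
(6,2)Q 4/4 ✓
(6,3)Q 3/3 ✓
Unsatisfied: (0,0), (0,1), (0,2), (1,2), (1,3), (2,3), (3,1), (3,2), (3,3), (4,0), (4,1), (4,2), (4,3) — 13 in total.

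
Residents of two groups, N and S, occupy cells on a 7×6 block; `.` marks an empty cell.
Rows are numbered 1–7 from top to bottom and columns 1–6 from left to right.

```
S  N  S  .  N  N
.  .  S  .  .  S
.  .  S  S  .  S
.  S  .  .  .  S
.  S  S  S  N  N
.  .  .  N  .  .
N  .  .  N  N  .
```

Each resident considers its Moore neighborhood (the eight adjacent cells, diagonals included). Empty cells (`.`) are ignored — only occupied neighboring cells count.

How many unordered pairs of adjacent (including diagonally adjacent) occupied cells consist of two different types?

Scan each occupied cell's neighbors to the right and below (and the two forward diagonals) so each pair is counted once.
From row 1: 5 unlike of 7 pairs (running 5/7).
From row 2: 0 unlike of 3 pairs (running 5/10).
From row 3: 0 unlike of 3 pairs (running 5/13).
From row 4: 2 unlike of 4 pairs (running 7/17).
From row 5: 3 unlike of 7 pairs (running 10/24).
From row 6: 0 unlike of 2 pairs (running 10/26).
From row 7: 0 unlike of 1 pairs (running 10/27).
Total adjacent occupied pairs: 27; unlike-type pairs: 10.

10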